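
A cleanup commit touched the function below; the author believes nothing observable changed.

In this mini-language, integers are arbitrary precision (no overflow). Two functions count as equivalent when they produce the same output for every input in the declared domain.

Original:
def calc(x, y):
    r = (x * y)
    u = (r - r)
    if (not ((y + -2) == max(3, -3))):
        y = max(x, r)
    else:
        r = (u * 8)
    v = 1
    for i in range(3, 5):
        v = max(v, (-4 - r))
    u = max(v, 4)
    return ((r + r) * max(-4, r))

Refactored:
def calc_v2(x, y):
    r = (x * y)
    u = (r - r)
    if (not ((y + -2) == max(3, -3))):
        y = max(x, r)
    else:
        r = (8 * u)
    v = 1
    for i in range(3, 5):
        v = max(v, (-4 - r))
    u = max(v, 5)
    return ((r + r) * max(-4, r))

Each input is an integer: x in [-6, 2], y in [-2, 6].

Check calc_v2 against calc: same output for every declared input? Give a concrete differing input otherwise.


Equivalent. Although `4` became `5`, no input in the stated domain can expose it.
Every one of the 81 inputs gives matching results.
Spot check at x=1, y=0 — calc: r becomes 0; next u becomes 0; next (not ((y + -2) == max(3, -3))) evaluates to true; next y becomes 1; next v becomes 1; next at i=3:; next v becomes 1; next at i=4:; next v becomes 1; next u becomes 4; next final value 0. calc_v2: r becomes 0; next u becomes 0; next (not ((y + -2) == max(3, -3))) evaluates to true; next y becomes 1; next v becomes 1; next at i=3:; next v becomes 1; next at i=4:; next v becomes 1; next u becomes 5; next final value 0. Both give 0.
verdict: equivalent


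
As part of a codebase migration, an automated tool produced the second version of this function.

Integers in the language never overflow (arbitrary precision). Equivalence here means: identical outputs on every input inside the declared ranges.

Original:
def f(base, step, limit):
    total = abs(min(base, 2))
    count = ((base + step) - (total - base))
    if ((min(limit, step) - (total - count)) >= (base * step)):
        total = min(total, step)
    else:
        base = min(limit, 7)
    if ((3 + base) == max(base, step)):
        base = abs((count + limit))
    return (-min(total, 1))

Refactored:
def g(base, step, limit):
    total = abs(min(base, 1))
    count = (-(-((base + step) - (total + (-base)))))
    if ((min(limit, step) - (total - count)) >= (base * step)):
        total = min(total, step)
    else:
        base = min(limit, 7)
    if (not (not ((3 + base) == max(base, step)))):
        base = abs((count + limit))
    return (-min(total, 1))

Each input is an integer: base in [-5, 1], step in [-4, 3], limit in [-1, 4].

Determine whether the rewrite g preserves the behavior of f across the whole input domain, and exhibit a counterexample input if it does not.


Equivalent. The suspicious edit (`2` became `1`) never changes the result for any input inside the declared domain.
Across all 336 domain points the two functions coincide.
Tracing base=-4, step=-3, limit=1: f: total=4, then count=-15, then ((min(limit, step) - (total - count)) >= (base * step)) is false, then base=1, then ((3 + base) == max(base, step)) is false, then returns -1 | g: total=4, then count=-15, then ((min(limit, step) - (total - count)) >= (base * step)) is false, then base=1, then (not (not ((3 + base) == max(base, step)))) is false, then returns -1 — matching result -1.
verdict: equivalent


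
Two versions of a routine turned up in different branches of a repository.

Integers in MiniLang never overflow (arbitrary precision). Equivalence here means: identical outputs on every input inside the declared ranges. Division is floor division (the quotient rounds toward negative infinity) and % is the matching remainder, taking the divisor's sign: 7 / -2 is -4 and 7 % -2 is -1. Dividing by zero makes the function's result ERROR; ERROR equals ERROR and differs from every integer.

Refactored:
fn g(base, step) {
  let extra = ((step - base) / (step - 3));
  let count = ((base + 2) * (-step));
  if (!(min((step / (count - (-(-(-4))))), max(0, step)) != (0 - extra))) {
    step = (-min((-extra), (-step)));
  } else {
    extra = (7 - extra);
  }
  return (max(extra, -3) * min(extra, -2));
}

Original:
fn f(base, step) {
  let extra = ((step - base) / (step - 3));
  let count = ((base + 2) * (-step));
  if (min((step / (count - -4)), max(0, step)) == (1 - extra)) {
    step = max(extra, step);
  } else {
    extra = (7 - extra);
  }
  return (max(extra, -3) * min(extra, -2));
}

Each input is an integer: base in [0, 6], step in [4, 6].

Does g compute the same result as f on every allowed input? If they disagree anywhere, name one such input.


The rewrite breaks on base=0, step=5, where the results are -4 and -10.
f: extra = 2; count = -10; (min((step / (count - -4)), max(0, step)) == (1 - extra)) -> true; step = 5; return -4
g: extra = 2; count = -10; (!(min((step / (count - (-(-(-4))))), max(0, step)) != (0 - extra))) -> false; extra = 5; return -10
verdict: not equivalent; witness: base=0, step=5


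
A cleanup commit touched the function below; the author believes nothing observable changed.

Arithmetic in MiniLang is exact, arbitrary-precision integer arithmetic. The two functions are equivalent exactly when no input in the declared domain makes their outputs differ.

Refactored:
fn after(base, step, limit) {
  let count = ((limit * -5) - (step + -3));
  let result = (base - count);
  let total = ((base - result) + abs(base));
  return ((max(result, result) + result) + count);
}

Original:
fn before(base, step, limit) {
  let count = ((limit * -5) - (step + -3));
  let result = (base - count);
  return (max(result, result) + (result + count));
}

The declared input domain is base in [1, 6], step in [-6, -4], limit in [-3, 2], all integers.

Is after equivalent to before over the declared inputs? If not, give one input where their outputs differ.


This is a faithful refactor — local variable names differ, and min/max/abs usage differs, and arithmetic usage differs, and statement counts differ, but the computed results match everywhere.
As a probe, take base=5, step=-4, limit=-2: before runs count becomes 17; next result becomes -12; next final value -7; after runs count becomes 17; next result becomes -12; next total becomes 22; next final value -7; both end at -7.
Sweeping the whole domain (108 inputs) finds no disagreement.
verdict: equivalent


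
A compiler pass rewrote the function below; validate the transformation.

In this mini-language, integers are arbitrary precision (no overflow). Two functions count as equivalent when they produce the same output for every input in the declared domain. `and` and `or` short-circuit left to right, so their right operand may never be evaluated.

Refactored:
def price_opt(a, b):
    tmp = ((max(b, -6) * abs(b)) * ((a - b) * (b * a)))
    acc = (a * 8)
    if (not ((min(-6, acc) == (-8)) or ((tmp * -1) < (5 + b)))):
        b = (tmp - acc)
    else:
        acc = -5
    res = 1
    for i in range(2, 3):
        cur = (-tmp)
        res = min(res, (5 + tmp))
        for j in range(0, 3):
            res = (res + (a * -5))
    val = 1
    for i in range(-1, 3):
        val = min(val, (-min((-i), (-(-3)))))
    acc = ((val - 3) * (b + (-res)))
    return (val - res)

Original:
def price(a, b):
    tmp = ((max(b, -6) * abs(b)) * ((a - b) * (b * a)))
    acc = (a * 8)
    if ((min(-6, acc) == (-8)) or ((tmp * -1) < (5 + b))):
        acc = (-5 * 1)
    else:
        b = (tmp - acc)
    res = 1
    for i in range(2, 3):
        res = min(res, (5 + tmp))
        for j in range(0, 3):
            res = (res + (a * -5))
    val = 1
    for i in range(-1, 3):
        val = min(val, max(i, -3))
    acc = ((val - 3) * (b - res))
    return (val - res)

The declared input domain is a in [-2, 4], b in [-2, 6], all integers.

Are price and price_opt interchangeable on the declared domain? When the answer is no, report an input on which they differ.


Reading the diff, among the changes: statement counts differ, plus boolean connective usage differs, plus min/max/abs usage differs, plus arithmetic usage differs, plus constant usage differs, plus local variable names differ.
One worked example (a=-2, b=6) — price: tmp=3456, then acc=-16, then ((min(-6, acc) == (-8)) or ((tmp * -1) < (5 + b))) is true, then acc=-5, then res=1, then (i=2), then res=1, then (j=0), then res=11, then (j=1), then res=21, then (j=2), then res=31, then val=1, then (i=-1), then val=-1, then (i=0), then val=-1, then (i=1), then val=-1, then (i=2), then val=-1, then acc=100, then returns -32; price_opt: tmp=3456, then acc=-16, then (not ((min(-6, acc) == (-8)) or ((tmp * -1) < (5 + b)))) is false, then acc=-5, then res=1, then (i=2), then cur=-3456, then res=1, then (j=0), then res=11, then (j=1), then res=21, then (j=2), then res=31, then val=1, then (i=-1), then val=-1, then (i=0), then val=-1, then (i=1), then val=-1, then (i=2), then val=-1, then acc=100, then returns -32; agreement on -32.
Sweeping the whole domain (63 inputs) finds no disagreement.
verdict: equivalent


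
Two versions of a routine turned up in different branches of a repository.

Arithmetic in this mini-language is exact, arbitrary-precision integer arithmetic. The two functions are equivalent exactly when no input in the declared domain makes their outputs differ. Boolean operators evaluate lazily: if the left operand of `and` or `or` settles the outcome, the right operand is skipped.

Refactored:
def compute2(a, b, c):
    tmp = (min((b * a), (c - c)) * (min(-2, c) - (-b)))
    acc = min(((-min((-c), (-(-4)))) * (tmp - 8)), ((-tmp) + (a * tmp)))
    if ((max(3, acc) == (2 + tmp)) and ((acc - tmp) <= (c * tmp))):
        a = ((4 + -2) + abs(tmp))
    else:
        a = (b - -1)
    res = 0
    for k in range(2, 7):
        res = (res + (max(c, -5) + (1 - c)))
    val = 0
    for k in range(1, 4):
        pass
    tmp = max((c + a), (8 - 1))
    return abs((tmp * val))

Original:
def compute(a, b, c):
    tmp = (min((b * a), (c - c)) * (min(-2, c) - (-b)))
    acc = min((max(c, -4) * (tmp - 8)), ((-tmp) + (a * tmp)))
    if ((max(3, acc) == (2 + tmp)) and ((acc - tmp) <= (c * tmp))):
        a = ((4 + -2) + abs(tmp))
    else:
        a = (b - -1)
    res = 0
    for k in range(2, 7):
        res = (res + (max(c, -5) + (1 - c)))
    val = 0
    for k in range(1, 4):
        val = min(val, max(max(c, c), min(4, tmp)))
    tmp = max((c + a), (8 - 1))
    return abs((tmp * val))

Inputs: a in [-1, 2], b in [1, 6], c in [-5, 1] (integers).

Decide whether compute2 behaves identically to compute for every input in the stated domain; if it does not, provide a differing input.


Evaluate both at a=-1, b=3, c=-2.
compute: tmp = -3; acc = 6; ((max(3, acc) == (2 + tmp)) and ((acc - tmp) <= (c * tmp))) -> false; a = 4; res = 0; [k=2]; res = 1; [k=3]; res = 2; [k=4]; res = 3; [k=5]; res = 4; [k=6]; res = 5; val = 0; [k=1]; val = -2; [k=2]; val = -2; [k=3]; val = -2; tmp = 7; return 14
compute2: tmp = -3; acc = 6; ((max(3, acc) == (2 + tmp)) and ((acc - tmp) <= (c * tmp))) -> false; a = 4; res = 0; [k=2]; res = 1; [k=3]; res = 2; [k=4]; res = 3; [k=5]; res = 4; [k=6]; res = 5; val = 0; [k=1]; [k=2]; [k=3]; tmp = 7; return 0
14 against 0: the behavior changed.
verdict: not equivalent; witness: a=-1, b=3, c=-2


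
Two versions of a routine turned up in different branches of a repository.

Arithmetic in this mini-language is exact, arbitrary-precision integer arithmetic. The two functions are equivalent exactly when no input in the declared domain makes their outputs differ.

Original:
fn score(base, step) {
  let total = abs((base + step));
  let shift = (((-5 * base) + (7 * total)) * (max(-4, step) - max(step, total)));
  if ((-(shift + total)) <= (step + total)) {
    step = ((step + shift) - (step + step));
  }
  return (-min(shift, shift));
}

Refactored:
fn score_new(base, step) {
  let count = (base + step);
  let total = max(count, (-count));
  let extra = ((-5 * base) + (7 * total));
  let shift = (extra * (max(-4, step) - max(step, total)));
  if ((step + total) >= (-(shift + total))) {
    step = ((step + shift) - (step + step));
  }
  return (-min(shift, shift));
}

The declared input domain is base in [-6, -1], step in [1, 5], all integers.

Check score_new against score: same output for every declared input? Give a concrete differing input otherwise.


The two versions differ — the changes include comparison usage differs; and statement counts differ; and local variable names differ; and min/max/abs usage differs.
One worked example (base=-5, step=2) — score: total := 3 | shift := -46 | ((-(shift + total)) <= (step + total)): false | result 46; score_new: count := -3 | total := 3 | extra := 46 | shift := -46 | ((step + total) >= (-(shift + total))): false | result 46; agreement on 46.
An exhaustive pass over the 30 declared inputs shows identical outputs.
verdict: equivalent


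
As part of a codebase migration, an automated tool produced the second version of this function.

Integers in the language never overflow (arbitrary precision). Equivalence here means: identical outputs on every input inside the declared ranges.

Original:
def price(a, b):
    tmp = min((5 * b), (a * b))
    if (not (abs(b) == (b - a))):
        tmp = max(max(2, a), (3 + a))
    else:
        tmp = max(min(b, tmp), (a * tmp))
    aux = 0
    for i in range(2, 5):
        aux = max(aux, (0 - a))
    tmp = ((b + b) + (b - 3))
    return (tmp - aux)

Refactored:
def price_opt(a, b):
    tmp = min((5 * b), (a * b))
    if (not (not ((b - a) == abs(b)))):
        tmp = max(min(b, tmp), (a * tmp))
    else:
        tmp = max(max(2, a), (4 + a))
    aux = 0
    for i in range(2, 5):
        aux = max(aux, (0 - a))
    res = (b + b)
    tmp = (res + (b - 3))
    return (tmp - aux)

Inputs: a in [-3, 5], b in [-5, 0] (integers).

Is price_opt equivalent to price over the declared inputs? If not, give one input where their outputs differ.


Equivalent. The suspicious edit (`3` became `4`) never changes the result for any input inside the declared domain.
Every one of the 54 inputs gives matching results.
Spot check at a=-3, b=-5 — price: tmp := -25 | (not (abs(b) == (b - a))): true | tmp := 2 | aux := 0 | iter i=2: | aux := 3 | iter i=3: | aux := 3 | iter i=4: | aux := 3 | tmp := -18 | result -21. price_opt: tmp := -25 | (not (not ((b - a) == abs(b)))): false | tmp := 2 | aux := 0 | iter i=2: | aux := 3 | iter i=3: | aux := 3 | iter i=4: | aux := 3 | res := -10 | tmp := -18 | result -21. Both give -21.
verdict: equivalent


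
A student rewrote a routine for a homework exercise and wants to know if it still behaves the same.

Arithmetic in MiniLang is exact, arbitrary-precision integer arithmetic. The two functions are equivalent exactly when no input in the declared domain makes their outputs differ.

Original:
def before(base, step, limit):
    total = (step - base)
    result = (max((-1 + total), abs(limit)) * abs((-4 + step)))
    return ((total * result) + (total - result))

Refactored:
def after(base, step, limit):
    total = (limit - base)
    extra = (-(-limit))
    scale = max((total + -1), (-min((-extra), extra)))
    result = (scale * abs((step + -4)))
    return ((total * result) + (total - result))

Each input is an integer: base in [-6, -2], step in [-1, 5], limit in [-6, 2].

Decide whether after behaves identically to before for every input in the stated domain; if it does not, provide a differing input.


These are not equivalent — on base=-6, step=-1, limit=-6 the outputs split (125 vs -30).
before: total=5, then result=30, then returns 125
after: total=0, then extra=-6, then scale=6, then result=30, then returns -30
verdict: not equivalent; witness: base=-6, step=-1, limit=-6


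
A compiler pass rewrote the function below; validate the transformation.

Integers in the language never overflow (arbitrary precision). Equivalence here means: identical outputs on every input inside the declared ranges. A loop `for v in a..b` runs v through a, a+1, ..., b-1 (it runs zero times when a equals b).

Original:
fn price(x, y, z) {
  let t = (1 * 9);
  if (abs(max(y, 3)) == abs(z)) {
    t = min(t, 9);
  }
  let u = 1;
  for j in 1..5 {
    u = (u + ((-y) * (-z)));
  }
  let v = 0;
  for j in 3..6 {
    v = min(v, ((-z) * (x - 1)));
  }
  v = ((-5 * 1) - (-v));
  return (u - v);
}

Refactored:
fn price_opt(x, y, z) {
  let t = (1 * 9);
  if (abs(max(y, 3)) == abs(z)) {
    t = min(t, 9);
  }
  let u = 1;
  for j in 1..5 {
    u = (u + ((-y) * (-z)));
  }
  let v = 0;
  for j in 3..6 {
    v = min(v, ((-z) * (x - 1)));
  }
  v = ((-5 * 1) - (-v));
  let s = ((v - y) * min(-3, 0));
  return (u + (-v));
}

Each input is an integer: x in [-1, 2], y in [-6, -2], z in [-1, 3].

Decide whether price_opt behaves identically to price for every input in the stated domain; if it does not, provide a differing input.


Reading the diff, among the changes: min/max/abs usage differs, and constant usage differs, and statement counts differ, and local variable names differ, and arithmetic usage differs.
Tracing x=0, y=-3, z=1: price: t=9, then (abs(max(y, 3)) == abs(z)) is false, then u=1, then (j=1), then u=-2, then (j=2), then u=-5, then (j=3), then u=-8, then (j=4), then u=-11, then v=0, then (j=3), then v=0, then (j=4), then v=0, then (j=5), then v=0, then v=-5, then returns -6 | price_opt: t=9, then (abs(max(y, 3)) == abs(z)) is false, then u=1, then (j=1), then u=-2, then (j=2), then u=-5, then (j=3), then u=-8, then (j=4), then u=-11, then v=0, then (j=3), then v=0, then (j=4), then v=0, then (j=5), then v=0, then v=-5, then s=6, then returns -6 — matching result -6.
An exhaustive pass over the 100 declared inputs shows identical outputs.
verdict: equivalent


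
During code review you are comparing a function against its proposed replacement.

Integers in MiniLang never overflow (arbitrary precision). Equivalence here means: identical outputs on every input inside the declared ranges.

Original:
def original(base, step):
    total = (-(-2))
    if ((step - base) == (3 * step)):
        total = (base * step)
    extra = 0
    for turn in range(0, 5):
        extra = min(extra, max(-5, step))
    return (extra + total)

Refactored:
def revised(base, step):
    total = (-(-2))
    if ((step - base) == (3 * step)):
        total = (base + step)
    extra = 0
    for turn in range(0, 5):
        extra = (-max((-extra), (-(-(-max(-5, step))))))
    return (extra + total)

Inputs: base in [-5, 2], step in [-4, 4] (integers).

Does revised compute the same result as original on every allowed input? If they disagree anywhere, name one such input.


There is a counterexample at base=-4, step=2: -8 on one side, -2 on the other.
original: total becomes 2; next ((step - base) == (3 * step)) evaluates to true; next total becomes -8; next extra becomes 0; next at turn=0:; next extra becomes 0; next at turn=1:; next extra becomes 0; next at turn=2:; next extra becomes 0; next at turn=3:; next extra becomes 0; next at turn=4:; next extra becomes 0; next final value -8
revised: total becomes 2; next ((step - base) == (3 * step)) evaluates to true; next total becomes -2; next extra becomes 0; next at turn=0:; next extra becomes 0; next at turn=1:; next extra becomes 0; next at turn=2:; next extra becomes 0; next at turn=3:; next extra becomes 0; next at turn=4:; next extra becomes 0; next final value -2
verdict: not equivalent; witness: base=-4, step=2


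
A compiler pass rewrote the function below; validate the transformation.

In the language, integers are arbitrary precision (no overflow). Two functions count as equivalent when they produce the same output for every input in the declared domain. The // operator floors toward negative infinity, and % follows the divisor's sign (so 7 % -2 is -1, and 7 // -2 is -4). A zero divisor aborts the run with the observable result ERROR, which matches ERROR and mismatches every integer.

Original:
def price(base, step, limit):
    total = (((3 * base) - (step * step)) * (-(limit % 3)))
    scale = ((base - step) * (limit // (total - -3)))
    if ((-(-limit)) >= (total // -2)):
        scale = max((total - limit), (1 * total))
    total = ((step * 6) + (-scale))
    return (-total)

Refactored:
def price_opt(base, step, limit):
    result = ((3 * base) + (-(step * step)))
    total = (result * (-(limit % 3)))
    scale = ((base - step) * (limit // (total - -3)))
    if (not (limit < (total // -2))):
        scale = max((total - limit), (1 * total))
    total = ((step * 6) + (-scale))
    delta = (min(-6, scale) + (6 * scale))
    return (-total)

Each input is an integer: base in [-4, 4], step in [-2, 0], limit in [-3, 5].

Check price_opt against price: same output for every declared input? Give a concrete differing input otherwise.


Reading the diff, among the changes: local variable names differ; arithmetic usage differs; comparison usage differs; min/max/abs usage differs; statement counts differ; boolean connective usage differs; constant usage differs.
As a probe, take base=0, step=-2, limit=3: price runs total = 0; scale = 2; ((-(-limit)) >= (total // -2)) -> true; scale = 0; total = -12; return 12; price_opt runs result = -4; total = 0; scale = 2; (not (limit < (total // -2))) -> true; scale = 0; total = -12; delta = -6; return 12; both end at 12.
Sweeping the whole domain (243 inputs) finds no disagreement.
verdict: equivalent


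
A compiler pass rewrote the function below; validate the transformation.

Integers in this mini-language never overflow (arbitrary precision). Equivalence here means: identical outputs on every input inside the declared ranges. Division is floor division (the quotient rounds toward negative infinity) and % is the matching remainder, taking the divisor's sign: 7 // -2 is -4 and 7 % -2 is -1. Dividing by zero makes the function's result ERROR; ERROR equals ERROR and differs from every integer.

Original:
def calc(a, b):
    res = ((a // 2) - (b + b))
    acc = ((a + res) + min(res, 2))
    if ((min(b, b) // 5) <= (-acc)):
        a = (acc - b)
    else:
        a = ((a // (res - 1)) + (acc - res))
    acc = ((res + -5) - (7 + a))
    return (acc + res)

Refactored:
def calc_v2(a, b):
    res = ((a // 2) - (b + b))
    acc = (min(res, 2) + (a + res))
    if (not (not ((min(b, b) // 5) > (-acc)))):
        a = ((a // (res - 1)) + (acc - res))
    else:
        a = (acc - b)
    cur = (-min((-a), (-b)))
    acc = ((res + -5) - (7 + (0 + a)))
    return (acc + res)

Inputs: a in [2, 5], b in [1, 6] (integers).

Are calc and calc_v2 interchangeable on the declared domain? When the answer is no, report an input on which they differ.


Side by side, the visible changes include: comparison usage differs; min/max/abs usage differs; arithmetic usage differs; constant usage differs; statement counts differ; local variable names differ; boolean connective usage differs.
As a probe, take a=5, b=4: calc runs res=-6, then acc=-7, then ((min(b, b) // 5) <= (-acc)) is true, then a=-11, then acc=-7, then returns -13; calc_v2 runs res=-6, then acc=-7, then (not (not ((min(b, b) // 5) > (-acc)))) is false, then a=-11, then cur=4, then acc=-7, then returns -13; both end at -13.
Across all 24 domain points the two functions coincide.
verdict: equivalent


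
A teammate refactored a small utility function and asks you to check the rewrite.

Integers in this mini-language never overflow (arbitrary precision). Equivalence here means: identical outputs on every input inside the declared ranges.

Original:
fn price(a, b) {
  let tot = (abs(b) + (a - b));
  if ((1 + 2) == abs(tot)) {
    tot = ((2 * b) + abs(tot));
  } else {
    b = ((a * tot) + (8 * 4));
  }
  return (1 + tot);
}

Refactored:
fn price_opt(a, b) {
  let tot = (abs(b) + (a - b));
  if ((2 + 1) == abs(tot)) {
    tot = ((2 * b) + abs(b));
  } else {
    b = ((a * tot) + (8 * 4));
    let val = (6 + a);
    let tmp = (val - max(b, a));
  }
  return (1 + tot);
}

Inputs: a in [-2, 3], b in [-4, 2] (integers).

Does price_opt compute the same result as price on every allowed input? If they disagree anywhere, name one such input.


On input a=-1, b=-2, price returns 0 while price_opt returns -1.
verdict: not equivalent; witness: a=-1, b=-2


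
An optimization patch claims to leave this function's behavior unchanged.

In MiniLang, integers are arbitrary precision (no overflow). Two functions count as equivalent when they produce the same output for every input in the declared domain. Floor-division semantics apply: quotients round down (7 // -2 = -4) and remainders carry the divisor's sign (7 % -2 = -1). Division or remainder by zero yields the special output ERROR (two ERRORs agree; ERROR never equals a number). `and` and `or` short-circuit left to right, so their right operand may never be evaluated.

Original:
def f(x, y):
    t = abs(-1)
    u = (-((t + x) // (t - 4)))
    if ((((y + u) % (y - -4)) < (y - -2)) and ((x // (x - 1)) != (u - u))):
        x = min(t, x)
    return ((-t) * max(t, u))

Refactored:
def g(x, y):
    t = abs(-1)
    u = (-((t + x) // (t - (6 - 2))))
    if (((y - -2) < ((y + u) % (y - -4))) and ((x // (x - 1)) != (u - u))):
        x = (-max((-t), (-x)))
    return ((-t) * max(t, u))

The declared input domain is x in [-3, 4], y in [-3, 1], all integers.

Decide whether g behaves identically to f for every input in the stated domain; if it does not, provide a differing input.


Not equivalent: x=1, y=-3 separates them (-1 vs ERROR).
f: t = 1; u = 1; ((((y + u) % (y - -4)) < (y - -2)) and ((x // (x - 1)) != (u - u))) -> false; return -1
g: t = 1; u = 1; division by zero -> ERROR
verdict: not equivalent; witness: x=1, y=-3


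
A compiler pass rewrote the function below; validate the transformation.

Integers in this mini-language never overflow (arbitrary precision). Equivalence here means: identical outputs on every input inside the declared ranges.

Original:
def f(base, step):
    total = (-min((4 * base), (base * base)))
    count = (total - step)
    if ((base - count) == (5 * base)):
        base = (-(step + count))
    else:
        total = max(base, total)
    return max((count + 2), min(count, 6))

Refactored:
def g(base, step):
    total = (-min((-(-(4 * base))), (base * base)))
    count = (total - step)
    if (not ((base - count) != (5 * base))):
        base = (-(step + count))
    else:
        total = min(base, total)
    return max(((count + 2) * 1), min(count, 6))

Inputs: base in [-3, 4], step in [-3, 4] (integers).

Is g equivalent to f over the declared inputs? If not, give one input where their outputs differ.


Although `max(base, total)` became `min(base, total)`, no input in the stated domain can expose it.
Tracing base=2, step=4: f: total := -4 | count := -8 | ((base - count) == (5 * base)): true | base := 4 | result -6 | g: total := -4 | count := -8 | (not ((base - count) != (5 * base))): true | base := 4 | result -6 — matching result -6.
Every one of the 64 inputs gives matching results.
verdict: equivalent


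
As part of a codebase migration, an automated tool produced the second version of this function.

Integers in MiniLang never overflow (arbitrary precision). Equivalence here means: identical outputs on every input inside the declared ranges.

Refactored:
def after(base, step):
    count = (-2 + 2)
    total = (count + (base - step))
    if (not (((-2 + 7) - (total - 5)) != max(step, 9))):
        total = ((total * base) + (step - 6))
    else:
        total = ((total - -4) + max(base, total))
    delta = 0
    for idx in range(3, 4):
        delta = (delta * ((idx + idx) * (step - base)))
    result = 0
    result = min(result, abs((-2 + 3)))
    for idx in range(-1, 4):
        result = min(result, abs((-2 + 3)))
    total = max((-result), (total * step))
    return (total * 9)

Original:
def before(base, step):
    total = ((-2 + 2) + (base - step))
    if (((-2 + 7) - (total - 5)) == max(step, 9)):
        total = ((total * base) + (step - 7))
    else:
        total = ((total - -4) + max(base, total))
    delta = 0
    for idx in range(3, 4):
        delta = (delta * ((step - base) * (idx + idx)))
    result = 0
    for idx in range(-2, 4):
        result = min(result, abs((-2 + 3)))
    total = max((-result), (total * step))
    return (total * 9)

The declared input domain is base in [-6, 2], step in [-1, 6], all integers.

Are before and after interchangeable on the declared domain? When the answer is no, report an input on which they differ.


There is a counterexample at base=0, step=-1: 72 on one side, 63 on the other.
before: total becomes 1; next (((-2 + 7) - (total - 5)) == max(step, 9)) evaluates to true; next total becomes -8; next delta becomes 0; next at idx=3:; next delta becomes 0; next result becomes 0; next at idx=-2:; next result becomes 0; next at idx=-1:; next result becomes 0; next at idx=0:; next result becomes 0; next at idx=1:; next result becomes 0; next at idx=2:; next result becomes 0; next at idx=3:; next result becomes 0; next total becomes 8; next final value 72
after: count becomes 0; next total becomes 1; next (not (((-2 + 7) - (total - 5)) != max(step, 9))) evaluates to true; next total becomes -7; next delta becomes 0; next at idx=3:; next delta becomes 0; next result becomes 0; next result becomes 0; next at idx=-1:; next result becomes 0; next at idx=0:; next result becomes 0; next at idx=1:; next result becomes 0; next at idx=2:; next result becomes 0; next at idx=3:; next result becomes 0; next total becomes 7; next final value 63
verdict: not equivalent; witness: base=0, step=-1


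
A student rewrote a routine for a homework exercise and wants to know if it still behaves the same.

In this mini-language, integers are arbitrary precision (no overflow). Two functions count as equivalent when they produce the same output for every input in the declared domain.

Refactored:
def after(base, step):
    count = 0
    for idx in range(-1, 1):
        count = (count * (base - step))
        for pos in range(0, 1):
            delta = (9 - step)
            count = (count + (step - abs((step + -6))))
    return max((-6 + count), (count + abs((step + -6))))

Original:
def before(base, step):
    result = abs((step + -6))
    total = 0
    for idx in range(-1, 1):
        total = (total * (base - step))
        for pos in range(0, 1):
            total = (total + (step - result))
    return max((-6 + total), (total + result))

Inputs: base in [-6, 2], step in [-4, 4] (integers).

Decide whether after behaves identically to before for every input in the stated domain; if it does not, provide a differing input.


Behavior is preserved: although min/max/abs usage differs, plus arithmetic usage differs, plus constant usage differs, plus local variable names differ, the outputs never diverge.
One worked example (base=-2, step=4) — before: result becomes 2; next total becomes 0; next at idx=-1:; next total becomes 0; next at pos=0:; next total becomes 2; next at idx=0:; next total becomes -12; next at pos=0:; next total becomes -10; next final value -8; after: count becomes 0; next at idx=-1:; next count becomes 0; next at pos=0:; next delta becomes 5; next count becomes 2; next at idx=0:; next count becomes -12; next at pos=0:; next delta becomes 5; next count becomes -10; next final value -8; agreement on -8.
Sweeping the whole domain (81 inputs) finds no disagreement.
verdict: equivalent


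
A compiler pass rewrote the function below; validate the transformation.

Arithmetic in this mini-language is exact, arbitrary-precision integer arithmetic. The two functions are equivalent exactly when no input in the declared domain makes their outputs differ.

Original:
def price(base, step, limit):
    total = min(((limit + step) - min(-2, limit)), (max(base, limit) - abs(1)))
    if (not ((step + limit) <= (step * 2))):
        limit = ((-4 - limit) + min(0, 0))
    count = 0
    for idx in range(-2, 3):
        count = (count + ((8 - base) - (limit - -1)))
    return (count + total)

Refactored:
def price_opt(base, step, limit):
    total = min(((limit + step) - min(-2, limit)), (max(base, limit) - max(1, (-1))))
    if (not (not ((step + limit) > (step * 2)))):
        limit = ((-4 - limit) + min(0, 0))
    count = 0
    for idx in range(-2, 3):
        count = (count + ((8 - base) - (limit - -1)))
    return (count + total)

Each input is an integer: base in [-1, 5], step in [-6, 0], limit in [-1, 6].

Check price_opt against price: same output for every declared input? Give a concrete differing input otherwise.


Behavior is preserved: although min/max/abs usage differs, plus comparison usage differs, plus constant usage differs, plus boolean connective usage differs, the outputs never diverge.
Tracing base=2, step=0, limit=0: price: total=1, then (not ((step + limit) <= (step * 2))) is false, then count=0, then (idx=-2), then count=5, then (idx=-1), then count=10, then (idx=0), then count=15, then (idx=1), then count=20, then (idx=2), then count=25, then returns 26 | price_opt: total=1, then (not (not ((step + limit) > (step * 2)))) is false, then count=0, then (idx=-2), then count=5, then (idx=-1), then count=10, then (idx=0), then count=15, then (idx=1), then count=20, then (idx=2), then count=25, then returns 26 — matching result 26.
Across all 392 domain points the two functions coincide.
verdict: equivalent


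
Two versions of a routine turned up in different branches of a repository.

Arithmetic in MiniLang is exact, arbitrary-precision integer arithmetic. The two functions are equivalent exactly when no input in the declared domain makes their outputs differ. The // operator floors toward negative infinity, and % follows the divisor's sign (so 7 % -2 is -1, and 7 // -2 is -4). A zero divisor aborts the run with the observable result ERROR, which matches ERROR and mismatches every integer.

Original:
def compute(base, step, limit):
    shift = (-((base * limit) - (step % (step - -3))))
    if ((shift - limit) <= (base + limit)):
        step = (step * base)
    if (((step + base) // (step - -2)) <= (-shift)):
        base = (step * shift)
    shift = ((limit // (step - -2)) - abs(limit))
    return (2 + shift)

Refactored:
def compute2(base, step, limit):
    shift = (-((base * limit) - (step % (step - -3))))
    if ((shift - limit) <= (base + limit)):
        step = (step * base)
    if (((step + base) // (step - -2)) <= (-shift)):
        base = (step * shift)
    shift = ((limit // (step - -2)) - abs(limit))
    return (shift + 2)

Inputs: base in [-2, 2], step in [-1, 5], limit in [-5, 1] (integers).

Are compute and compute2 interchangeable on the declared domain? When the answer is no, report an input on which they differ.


Comparing the listings, the differences include: same computation, different form.
Spot check at base=2, step=0, limit=0 — compute: shift := 0 | ((shift - limit) <= (base + limit)): true | step := 0 | (((step + base) // (step - -2)) <= (-shift)): false | shift := 0 | result 2. compute2: shift := 0 | ((shift - limit) <= (base + limit)): true | step := 0 | (((step + base) // (step - -2)) <= (-shift)): false | shift := 0 | result 2. Both give 2.
Checked all 245 inputs in the declared domain: the outputs agree on every one.
verdict: equivalent


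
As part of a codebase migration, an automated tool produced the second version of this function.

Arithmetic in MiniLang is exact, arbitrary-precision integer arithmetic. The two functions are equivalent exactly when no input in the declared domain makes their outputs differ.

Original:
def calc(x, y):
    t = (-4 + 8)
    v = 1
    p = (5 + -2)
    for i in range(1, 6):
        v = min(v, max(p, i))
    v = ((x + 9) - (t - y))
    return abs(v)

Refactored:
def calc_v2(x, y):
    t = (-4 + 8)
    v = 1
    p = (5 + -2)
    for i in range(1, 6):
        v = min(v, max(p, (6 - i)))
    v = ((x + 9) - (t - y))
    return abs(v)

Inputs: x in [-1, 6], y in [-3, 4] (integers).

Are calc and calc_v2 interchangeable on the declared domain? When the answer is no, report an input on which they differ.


Behavior is preserved: although constant usage differs, arithmetic usage differs, the outputs never diverge.
As a probe, take x=6, y=-1: calc runs t := 4 | v := 1 | p := 3 | iter i=1: | v := 1 | iter i=2: | v := 1 | iter i=3: | v := 1 | iter i=4: | v := 1 | iter i=5: | v := 1 | v := 10 | result 10; calc_v2 runs t := 4 | v := 1 | p := 3 | iter i=1: | v := 1 | iter i=2: | v := 1 | iter i=3: | v := 1 | iter i=4: | v := 1 | iter i=5: | v := 1 | v := 10 | result 10; both end at 10.
Sweeping the whole domain (64 inputs) finds no disagreement.
verdict: equivalent


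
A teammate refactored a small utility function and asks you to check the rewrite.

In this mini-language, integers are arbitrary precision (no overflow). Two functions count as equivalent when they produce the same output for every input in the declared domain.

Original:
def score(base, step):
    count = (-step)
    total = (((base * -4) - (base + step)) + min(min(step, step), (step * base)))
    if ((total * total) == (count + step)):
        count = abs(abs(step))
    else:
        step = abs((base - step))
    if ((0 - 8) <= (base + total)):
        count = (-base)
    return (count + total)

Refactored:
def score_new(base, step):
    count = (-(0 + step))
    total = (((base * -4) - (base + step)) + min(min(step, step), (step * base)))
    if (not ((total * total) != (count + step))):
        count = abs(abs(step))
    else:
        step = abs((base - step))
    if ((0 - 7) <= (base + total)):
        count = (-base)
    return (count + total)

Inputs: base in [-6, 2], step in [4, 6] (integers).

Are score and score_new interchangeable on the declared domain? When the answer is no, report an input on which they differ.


base=-3, step=5 yields -2 from score but -10 from score_new.
verdict: not equivalent; witness: base=-3, step=5


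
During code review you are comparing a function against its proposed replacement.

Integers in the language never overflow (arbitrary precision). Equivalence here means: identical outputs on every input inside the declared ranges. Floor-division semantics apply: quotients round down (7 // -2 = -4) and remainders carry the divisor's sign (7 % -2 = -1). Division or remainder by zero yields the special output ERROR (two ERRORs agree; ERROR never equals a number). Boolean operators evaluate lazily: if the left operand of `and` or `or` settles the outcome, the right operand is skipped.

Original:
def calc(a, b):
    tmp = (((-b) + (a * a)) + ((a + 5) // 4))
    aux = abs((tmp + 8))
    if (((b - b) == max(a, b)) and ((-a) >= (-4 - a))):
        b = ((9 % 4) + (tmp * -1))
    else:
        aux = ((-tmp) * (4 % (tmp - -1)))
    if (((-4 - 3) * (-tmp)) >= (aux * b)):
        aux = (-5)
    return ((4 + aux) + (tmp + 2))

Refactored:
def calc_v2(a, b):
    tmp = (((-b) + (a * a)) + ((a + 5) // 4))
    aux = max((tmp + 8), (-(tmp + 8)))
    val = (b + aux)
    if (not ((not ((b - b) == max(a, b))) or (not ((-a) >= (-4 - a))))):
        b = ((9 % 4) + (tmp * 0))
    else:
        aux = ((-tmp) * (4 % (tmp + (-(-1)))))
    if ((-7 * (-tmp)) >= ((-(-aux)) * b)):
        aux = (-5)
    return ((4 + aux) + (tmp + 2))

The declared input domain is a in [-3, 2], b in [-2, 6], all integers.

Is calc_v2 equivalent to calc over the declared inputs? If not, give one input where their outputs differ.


Take a=0, b=0.
calc: tmp := 1 | aux := 9 | (((b - b) == max(a, b)) and ((-a) >= (-4 - a))): true | b := 0 | (((-4 - 3) * (-tmp)) >= (aux * b)): true | aux := -5 | result 2
calc_v2: tmp := 1 | aux := 9 | val := 9 | (not ((not ((b - b) == max(a, b))) or (not ((-a) >= (-4 - a))))): true | b := 1 | ((-7 * (-tmp)) >= ((-(-aux)) * b)): false | result 16
2 against 16: the behavior changed.
verdict: not equivalent; witness: a=0, b=0


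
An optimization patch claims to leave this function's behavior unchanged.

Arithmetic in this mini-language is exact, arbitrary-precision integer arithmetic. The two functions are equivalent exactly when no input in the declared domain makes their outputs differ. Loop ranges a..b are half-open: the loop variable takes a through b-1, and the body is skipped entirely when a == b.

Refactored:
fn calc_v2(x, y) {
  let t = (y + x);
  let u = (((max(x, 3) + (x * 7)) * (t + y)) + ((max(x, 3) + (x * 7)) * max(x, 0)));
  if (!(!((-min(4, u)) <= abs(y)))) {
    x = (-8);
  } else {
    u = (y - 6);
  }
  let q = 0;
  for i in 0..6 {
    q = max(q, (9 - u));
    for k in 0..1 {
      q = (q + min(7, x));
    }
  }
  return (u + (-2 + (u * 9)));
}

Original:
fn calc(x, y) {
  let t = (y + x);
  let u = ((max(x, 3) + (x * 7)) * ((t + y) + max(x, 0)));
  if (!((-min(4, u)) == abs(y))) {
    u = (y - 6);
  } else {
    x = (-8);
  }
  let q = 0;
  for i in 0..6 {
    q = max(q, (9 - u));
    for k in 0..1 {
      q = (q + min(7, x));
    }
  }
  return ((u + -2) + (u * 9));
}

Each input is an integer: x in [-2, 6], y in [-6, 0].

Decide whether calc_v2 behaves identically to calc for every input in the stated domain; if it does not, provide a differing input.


Run the pair on x=-2, y=-6.
calc: t=-8, then u=154, then (!((-min(4, u)) == abs(y))) is true, then u=-12, then q=0, then (i=0), then q=21, then (k=0), then q=19, then (i=1), then q=21, then (k=0), then q=19, then (i=2), then q=21, then (k=0), then q=19, then (i=3), then q=21, then (k=0), then q=19, then (i=4), then q=21, then (k=0), then q=19, then (i=5), then q=21, then (k=0), then q=19, then returns -122
calc_v2: t=-8, then u=154, then (!(!((-min(4, u)) <= abs(y)))) is true, then x=-8, then q=0, then (i=0), then q=0, then (k=0), then q=-8, then (i=1), then q=-8, then (k=0), then q=-16, then (i=2), then q=-16, then (k=0), then q=-24, then (i=3), then q=-24, then (k=0), then q=-32, then (i=4), then q=-32, then (k=0), then q=-40, then (i=5), then q=-40, then (k=0), then q=-48, then returns 1538
-122 vs 1538 — the two versions disagree here.
verdict: not equivalent; witness: x=-2, y=-6
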